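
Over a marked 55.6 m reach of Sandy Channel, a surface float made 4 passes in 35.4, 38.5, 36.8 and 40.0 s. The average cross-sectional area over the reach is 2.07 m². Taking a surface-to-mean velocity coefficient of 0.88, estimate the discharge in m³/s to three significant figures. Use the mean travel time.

t̄ = (35.4 + 38.5 + 36.8 + 40.0) / 4 = 37.675 s
v_surface = L / t̄ = 55.6 / 37.675 = 1.476 m/s
v_mean = 0.88 × 1.476 = 1.299 m/s
Q = A × v_mean = 2.07 × 1.299 = 2.688 m³/s

2.69 m³/s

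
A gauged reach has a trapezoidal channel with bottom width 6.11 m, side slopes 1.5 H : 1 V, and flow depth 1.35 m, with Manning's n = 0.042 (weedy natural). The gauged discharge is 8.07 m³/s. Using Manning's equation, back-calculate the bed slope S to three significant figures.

A = (b + z·y)·y = (6.11 + 1.5×1.35)×1.35 = 10.98 m²
P = b + 2y√(1+z²) = 6.11 + 2×1.35×√(1+1.5²) = 10.98 m
R = A/P = 10.98/10.98 = 1.000 m
S = (Q·n / (1·A·R^(2/3)))² = (8.07×0.042 / (1×10.98×1.000))² = 0.0009519

0.000952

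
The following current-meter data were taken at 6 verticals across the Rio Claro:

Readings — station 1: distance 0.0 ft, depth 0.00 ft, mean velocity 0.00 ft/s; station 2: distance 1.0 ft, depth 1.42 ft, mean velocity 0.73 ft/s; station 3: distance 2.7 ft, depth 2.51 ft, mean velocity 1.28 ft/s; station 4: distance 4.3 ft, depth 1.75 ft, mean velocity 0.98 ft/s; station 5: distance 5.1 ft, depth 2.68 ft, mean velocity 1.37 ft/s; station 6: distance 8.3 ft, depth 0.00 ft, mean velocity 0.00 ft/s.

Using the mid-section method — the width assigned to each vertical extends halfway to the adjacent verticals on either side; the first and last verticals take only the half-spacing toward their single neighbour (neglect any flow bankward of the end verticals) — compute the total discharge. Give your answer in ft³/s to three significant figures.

w_2 = (2.7 − 0.0)/2 = 1.35 ft; q_2 = 0.73 × 1.42 × 1.35 = 1.399 ft³/s
w_3 = (4.3 − 1.0)/2 = 1.65 ft; q_3 = 1.28 × 2.51 × 1.65 = 5.301 ft³/s
w_4 = (5.1 − 2.7)/2 = 1.2 ft; q_4 = 0.98 × 1.75 × 1.2 = 2.058 ft³/s
w_5 = (8.3 − 4.3)/2 = 2 ft; q_5 = 1.37 × 2.68 × 2 = 7.343 ft³/s
Stations 1, 6 contribute zero (depth or velocity is 0).
Q = Σ qᵢ = 16.10 ft³/s

16.1 ft³/s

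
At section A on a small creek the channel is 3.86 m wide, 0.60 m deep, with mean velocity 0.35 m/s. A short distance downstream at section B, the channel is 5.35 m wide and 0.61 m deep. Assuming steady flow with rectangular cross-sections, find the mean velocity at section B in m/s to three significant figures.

Q = A₁V₁ = (3.86×0.60) × 0.35 = 0.8106 m³/s
A₂ = 5.35 × 0.61 = 3.264 m²
V₂ = Q/A₂ = 0.8106/3.264 = 0.2484 m/s

0.248 m/s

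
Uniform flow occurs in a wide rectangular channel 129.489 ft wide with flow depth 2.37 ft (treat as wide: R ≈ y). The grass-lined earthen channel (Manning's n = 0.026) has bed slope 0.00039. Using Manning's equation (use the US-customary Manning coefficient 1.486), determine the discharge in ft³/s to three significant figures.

A = b·y = 129.489 × 2.37 = 306.9 ft²
Wide channel: R ≈ y = 2.37 ft
Q = (1.486/n)·A·R^(2/3)·S^(1/2) = (1.486/0.026) × 306.9 × 2.370^(2/3) × 0.00039^(1/2) = 615.7 ft³/s

616 ft³/s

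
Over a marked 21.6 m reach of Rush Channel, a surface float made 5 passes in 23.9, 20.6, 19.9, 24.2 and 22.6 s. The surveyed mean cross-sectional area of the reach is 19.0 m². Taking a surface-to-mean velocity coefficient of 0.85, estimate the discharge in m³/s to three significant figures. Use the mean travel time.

15.7 m³/s

t̄ = (23.9 + 20.6 + 19.9 + 24.2 + 22.6) / 5 = 22.24 s
v_surface = L / t̄ = 21.6 / 22.24 = 0.9712 m/s
v_mean = 0.85 × 0.9712 = 0.8255 m/s
Q = A × v_mean = 19.0 × 0.8255 = 15.69 m³/s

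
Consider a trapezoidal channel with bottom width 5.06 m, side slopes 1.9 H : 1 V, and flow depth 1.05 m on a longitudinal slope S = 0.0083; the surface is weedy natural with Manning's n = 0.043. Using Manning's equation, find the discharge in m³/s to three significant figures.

A = (b + z·y)·y = (5.06 + 1.9×1.05)×1.05 = 7.408 m²
P = b + 2y√(1+z²) = 5.06 + 2×1.05×√(1+1.9²) = 9.569 m
R = A/P = 7.408/9.569 = 0.7741 m
Q = (1/n)·A·R^(2/3)·S^(1/2) = (1/0.043) × 7.408 × 0.7741^(2/3) × 0.0083^(1/2) = 13.23 m³/s

13.2 m³/s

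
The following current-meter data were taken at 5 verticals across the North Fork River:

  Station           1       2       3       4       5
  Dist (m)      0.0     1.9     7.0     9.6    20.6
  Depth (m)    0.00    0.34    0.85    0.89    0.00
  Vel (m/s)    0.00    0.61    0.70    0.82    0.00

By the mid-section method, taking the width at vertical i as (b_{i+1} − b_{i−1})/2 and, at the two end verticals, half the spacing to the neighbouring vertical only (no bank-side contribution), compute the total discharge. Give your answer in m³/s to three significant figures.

7.98 m³/s

w_2 = (7.0 − 0.0)/2 = 3.5 m; q_2 = 0.61 × 0.34 × 3.5 = 0.7259 m³/s
w_3 = (9.6 − 1.9)/2 = 3.85 m; q_3 = 0.70 × 0.85 × 3.85 = 2.291 m³/s
w_4 = (20.6 − 7.0)/2 = 6.8 m; q_4 = 0.82 × 0.89 × 6.8 = 4.963 m³/s
Stations 1, 5 contribute zero (depth or velocity is 0).
Q = Σ qᵢ = 7.979 m³/s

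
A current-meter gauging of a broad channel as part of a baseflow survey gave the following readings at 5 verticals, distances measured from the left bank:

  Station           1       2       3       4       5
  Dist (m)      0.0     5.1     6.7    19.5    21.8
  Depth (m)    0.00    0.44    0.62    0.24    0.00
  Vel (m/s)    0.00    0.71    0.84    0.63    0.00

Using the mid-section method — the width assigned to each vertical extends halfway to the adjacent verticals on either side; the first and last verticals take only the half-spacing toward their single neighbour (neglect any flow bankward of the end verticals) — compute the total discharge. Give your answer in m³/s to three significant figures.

w_2 = (6.7 − 0.0)/2 = 3.35 m; q_2 = 0.71 × 0.44 × 3.35 = 1.047 m³/s
w_3 = (19.5 − 5.1)/2 = 7.2 m; q_3 = 0.84 × 0.62 × 7.2 = 3.750 m³/s
w_4 = (21.8 − 6.7)/2 = 7.55 m; q_4 = 0.63 × 0.24 × 7.55 = 1.142 m³/s
Stations 1, 5 contribute zero (depth or velocity is 0).
Q = Σ qᵢ = 5.938 m³/s

5.94 m³/s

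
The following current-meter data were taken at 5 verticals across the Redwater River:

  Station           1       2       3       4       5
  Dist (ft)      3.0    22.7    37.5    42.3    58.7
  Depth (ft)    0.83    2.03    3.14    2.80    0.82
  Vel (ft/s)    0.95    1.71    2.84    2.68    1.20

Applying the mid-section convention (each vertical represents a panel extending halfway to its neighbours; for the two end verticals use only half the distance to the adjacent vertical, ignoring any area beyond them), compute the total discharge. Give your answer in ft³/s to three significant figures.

243 ft³/s

w_1 = (22.7 − 3.0)/2 = 9.85 ft; q_1 = 0.95 × 0.83 × 9.85 = 7.767 ft³/s
w_2 = (37.5 − 3.0)/2 = 17.25 ft; q_2 = 1.71 × 2.03 × 17.25 = 59.88 ft³/s
w_3 = (42.3 − 22.7)/2 = 9.8 ft; q_3 = 2.84 × 3.14 × 9.8 = 87.39 ft³/s
w_4 = (58.7 − 37.5)/2 = 10.6 ft; q_4 = 2.68 × 2.80 × 10.6 = 79.54 ft³/s
w_5 = (58.7 − 42.3)/2 = 8.2 ft; q_5 = 1.20 × 0.82 × 8.2 = 8.069 ft³/s
Q = Σ qᵢ = 242.7 ft³/s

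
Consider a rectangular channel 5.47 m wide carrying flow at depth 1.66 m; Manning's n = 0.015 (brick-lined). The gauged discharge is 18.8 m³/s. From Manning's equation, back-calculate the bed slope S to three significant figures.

A = b·y = 5.47 × 1.66 = 9.080 m²
P = b + 2y = 5.47 + 2×1.66 = 8.790 m
R = A/P = 9.080/8.790 = 1.033 m
S = (Q·n / (1·A·R^(2/3)))² = (18.8×0.015 / (1×9.080×1.022))² = 0.0009236

0.000924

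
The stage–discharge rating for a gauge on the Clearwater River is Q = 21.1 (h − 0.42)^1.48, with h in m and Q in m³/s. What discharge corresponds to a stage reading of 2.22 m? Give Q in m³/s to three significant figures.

Q = 21.1 × (2.22 − 0.42)^1.48 = 21.1 × 1.8^1.48 = 50.36 m³/s

50.4 m³/s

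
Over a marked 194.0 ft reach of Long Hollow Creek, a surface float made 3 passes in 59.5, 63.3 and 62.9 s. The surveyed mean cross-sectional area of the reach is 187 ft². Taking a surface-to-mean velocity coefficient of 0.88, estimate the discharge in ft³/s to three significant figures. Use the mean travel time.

t̄ = (59.5 + 63.3 + 62.9) / 3 = 61.9 s
v_surface = L / t̄ = 194.0 / 61.9 = 3.134 ft/s
v_mean = 0.88 × 3.134 = 2.758 ft/s
Q = A × v_mean = 187 × 2.758 = 515.7 ft³/s

516 ft³/s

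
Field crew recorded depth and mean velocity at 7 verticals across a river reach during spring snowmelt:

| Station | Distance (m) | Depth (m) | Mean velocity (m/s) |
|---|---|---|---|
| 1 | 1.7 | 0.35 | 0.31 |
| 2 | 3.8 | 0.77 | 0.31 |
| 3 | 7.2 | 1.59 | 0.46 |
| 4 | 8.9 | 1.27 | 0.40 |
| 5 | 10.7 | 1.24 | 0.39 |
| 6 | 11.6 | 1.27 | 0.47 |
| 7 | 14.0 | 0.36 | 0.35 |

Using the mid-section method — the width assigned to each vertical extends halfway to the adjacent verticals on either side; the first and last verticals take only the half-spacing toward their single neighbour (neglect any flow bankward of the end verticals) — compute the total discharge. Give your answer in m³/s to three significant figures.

5.31 m³/s

w_1 = (3.8 − 1.7)/2 = 1.05 m; q_1 = 0.31 × 0.35 × 1.05 = 0.1139 m³/s
w_2 = (7.2 − 1.7)/2 = 2.75 m; q_2 = 0.31 × 0.77 × 2.75 = 0.6564 m³/s
w_3 = (8.9 − 3.8)/2 = 2.55 m; q_3 = 0.46 × 1.59 × 2.55 = 1.865 m³/s
w_4 = (10.7 − 7.2)/2 = 1.75 m; q_4 = 0.40 × 1.27 × 1.75 = 0.8890 m³/s
w_5 = (11.6 − 8.9)/2 = 1.35 m; q_5 = 0.39 × 1.24 × 1.35 = 0.6529 m³/s
w_6 = (14.0 − 10.7)/2 = 1.65 m; q_6 = 0.47 × 1.27 × 1.65 = 0.9849 m³/s
w_7 = (14.0 − 11.6)/2 = 1.2 m; q_7 = 0.35 × 0.36 × 1.2 = 0.1512 m³/s
Q = Σ qᵢ = 5.313 m³/s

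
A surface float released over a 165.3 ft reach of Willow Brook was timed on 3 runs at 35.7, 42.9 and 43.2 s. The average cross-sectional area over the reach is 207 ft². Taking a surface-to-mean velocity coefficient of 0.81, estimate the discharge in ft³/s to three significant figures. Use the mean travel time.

683 ft³/s

t̄ = (35.7 + 42.9 + 43.2) / 3 = 40.6 s
v_surface = L / t̄ = 165.3 / 40.6 = 4.071 ft/s
v_mean = 0.81 × 4.071 = 3.298 ft/s
Q = A × v_mean = 207 × 3.298 = 682.7 ft³/s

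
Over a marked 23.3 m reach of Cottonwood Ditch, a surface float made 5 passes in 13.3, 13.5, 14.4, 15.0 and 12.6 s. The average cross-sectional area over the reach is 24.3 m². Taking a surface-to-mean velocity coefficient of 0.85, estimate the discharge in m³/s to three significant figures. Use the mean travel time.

35.0 m³/s

t̄ = (13.3 + 13.5 + 14.4 + 15.0 + 12.6) / 5 = 13.76 s
v_surface = L / t̄ = 23.3 / 13.76 = 1.693 m/s
v_mean = 0.85 × 1.693 = 1.439 m/s
Q = A × v_mean = 24.3 × 1.439 = 34.98 m³/s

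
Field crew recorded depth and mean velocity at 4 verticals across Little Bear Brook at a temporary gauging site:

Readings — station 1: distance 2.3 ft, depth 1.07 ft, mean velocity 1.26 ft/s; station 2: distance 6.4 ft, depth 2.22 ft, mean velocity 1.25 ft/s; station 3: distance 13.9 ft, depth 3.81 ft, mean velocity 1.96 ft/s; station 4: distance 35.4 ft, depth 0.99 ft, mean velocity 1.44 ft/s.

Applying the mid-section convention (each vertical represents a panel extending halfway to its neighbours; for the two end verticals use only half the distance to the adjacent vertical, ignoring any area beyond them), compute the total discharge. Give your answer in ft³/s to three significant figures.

142 ft³/s

w_1 = (6.4 − 2.3)/2 = 2.05 ft; q_1 = 1.26 × 1.07 × 2.05 = 2.764 ft³/s
w_2 = (13.9 − 2.3)/2 = 5.8 ft; q_2 = 1.25 × 2.22 × 5.8 = 16.10 ft³/s
w_3 = (35.4 − 6.4)/2 = 14.5 ft; q_3 = 1.96 × 3.81 × 14.5 = 108.3 ft³/s
w_4 = (35.4 − 13.9)/2 = 10.75 ft; q_4 = 1.44 × 0.99 × 10.75 = 15.33 ft³/s
Q = Σ qᵢ = 142.5 ft³/s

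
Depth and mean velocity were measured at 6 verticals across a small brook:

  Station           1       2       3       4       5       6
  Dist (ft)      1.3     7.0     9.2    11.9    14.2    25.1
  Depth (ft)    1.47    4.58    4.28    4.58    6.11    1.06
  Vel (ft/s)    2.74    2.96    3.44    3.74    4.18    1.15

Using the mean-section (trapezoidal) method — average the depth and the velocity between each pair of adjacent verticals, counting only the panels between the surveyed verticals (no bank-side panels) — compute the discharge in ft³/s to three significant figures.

276 ft³/s

Panel 1-2: Δb = 5.7 ft, d̄ = (1.47+4.58)/2 = 3.025, v̄ = (2.74+2.96)/2 = 2.85 → q = 5.7×3.025×2.85 = 49.14 ft³/s
Panel 2-3: Δb = 2.2 ft, d̄ = (4.58+4.28)/2 = 4.43, v̄ = (2.96+3.44)/2 = 3.2 → q = 2.2×4.43×3.2 = 31.19 ft³/s
Panel 3-4: Δb = 2.7 ft, d̄ = (4.28+4.58)/2 = 4.43, v̄ = (3.44+3.74)/2 = 3.59 → q = 2.7×4.43×3.59 = 42.94 ft³/s
Panel 4-5: Δb = 2.3 ft, d̄ = (4.58+6.11)/2 = 5.345, v̄ = (3.74+4.18)/2 = 3.96 → q = 2.3×5.345×3.96 = 48.68 ft³/s
Panel 5-6: Δb = 10.9 ft, d̄ = (6.11+1.06)/2 = 3.585, v̄ = (4.18+1.15)/2 = 2.665 → q = 10.9×3.585×2.665 = 104.1 ft³/s
Q = Σ q = 276.1 ft³/s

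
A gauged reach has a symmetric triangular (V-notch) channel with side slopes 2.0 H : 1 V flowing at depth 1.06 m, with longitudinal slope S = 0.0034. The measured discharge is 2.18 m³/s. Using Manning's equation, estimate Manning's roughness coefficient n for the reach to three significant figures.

A = z·y² = 2.0×1.06² = 2.247 m²
P = 2y√(1+z²) = 2×1.06×√(1+2.0²) = 4.740 m
R = A/P = 2.247/4.740 = 0.4740 m
n = (1/Q)·A·R^(2/3)·S^(1/2) = (1/2.18) × 2.247 × 0.6080 × 0.05831 = 0.03654

0.0365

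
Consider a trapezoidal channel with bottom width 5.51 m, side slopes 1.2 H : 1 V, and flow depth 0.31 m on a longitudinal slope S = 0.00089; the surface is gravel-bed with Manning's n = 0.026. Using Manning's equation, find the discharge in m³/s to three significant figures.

A = (b + z·y)·y = (5.51 + 1.2×0.31)×0.31 = 1.823 m²
P = b + 2y√(1+z²) = 5.51 + 2×0.31×√(1+1.2²) = 6.478 m
R = A/P = 1.823/6.478 = 0.2815 m
Q = (1/n)·A·R^(2/3)·S^(1/2) = (1/0.026) × 1.823 × 0.2815^(2/3) × 0.00089^(1/2) = 0.8986 m³/s

0.899 m³/s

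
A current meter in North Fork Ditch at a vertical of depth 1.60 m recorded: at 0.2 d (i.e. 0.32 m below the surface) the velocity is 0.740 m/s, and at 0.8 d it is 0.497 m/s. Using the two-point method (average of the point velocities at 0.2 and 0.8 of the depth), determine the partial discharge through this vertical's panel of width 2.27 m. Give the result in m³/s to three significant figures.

v̄ = (0.740 + 0.497) / 2 = 0.6185 m/s
q = v̄ × d × w = 0.6185 × 1.60 × 2.27 = 2.246 m³/s

2.25 m³/s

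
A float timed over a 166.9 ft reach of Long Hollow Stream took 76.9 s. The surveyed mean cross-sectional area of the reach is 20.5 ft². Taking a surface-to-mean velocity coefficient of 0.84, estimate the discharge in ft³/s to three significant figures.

37.4 ft³/s

v_surface = L / t̄ = 166.9 / 76.9 = 2.170 ft/s
v_mean = 0.84 × 2.170 = 1.823 ft/s
Q = A × v_mean = 20.5 × 1.823 = 37.37 ft³/s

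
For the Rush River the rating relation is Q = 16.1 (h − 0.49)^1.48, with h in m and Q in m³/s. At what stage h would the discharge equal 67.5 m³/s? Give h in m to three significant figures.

h − h₀ = (Q/C)^(1/b) = (67.5/16.1)^(1/1.48) = 2.634 m
h = 0.49 + 2.634 = 3.124 m

3.12 m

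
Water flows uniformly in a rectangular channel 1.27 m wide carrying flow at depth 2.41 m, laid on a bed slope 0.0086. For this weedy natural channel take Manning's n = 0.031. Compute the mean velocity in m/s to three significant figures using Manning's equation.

1.89 m/s

A = b·y = 1.27 × 2.41 = 3.061 m²
P = b + 2y = 1.27 + 2×2.41 = 6.090 m
R = A/P = 3.061/6.090 = 0.5026 m
Q = (1/n)·A·R^(2/3)·S^(1/2) = (1/0.031) × 3.061 × 0.5026^(2/3) × 0.0086^(1/2) = 5.788 m³/s
V = Q/A = 5.788/3.061 = 1.891 m/s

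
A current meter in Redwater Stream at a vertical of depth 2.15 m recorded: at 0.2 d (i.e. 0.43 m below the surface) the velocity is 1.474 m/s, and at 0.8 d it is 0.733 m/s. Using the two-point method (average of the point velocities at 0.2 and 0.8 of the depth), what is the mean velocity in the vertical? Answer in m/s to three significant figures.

v̄ = (1.474 + 0.733) / 2 = 1.104 m/s

1.10 m/s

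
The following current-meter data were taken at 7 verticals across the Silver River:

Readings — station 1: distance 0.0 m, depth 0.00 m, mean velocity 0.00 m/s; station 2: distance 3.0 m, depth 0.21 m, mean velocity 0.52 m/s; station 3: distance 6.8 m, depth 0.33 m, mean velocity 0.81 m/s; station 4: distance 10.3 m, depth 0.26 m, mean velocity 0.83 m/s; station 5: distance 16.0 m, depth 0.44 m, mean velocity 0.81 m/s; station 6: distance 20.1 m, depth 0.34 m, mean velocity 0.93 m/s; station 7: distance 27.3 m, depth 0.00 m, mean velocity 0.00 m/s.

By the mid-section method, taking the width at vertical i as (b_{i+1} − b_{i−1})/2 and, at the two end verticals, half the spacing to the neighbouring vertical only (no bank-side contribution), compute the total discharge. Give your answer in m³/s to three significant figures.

w_2 = (6.8 − 0.0)/2 = 3.4 m; q_2 = 0.52 × 0.21 × 3.4 = 0.3713 m³/s
w_3 = (10.3 − 3.0)/2 = 3.65 m; q_3 = 0.81 × 0.33 × 3.65 = 0.9756 m³/s
w_4 = (16.0 − 6.8)/2 = 4.6 m; q_4 = 0.83 × 0.26 × 4.6 = 0.9927 m³/s
w_5 = (20.1 − 10.3)/2 = 4.9 m; q_5 = 0.81 × 0.44 × 4.9 = 1.746 m³/s
w_6 = (27.3 − 16.0)/2 = 5.65 m; q_6 = 0.93 × 0.34 × 5.65 = 1.787 m³/s
Stations 1, 7 contribute zero (depth or velocity is 0).
Q = Σ qᵢ = 5.872 m³/s

5.87 m³/s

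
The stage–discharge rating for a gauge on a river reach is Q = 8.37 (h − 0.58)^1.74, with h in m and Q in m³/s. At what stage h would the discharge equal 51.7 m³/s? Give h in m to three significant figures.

3.43 m

h − h₀ = (Q/C)^(1/b) = (51.7/8.37)^(1/1.74) = 2.847 m
h = 0.58 + 2.847 = 3.427 m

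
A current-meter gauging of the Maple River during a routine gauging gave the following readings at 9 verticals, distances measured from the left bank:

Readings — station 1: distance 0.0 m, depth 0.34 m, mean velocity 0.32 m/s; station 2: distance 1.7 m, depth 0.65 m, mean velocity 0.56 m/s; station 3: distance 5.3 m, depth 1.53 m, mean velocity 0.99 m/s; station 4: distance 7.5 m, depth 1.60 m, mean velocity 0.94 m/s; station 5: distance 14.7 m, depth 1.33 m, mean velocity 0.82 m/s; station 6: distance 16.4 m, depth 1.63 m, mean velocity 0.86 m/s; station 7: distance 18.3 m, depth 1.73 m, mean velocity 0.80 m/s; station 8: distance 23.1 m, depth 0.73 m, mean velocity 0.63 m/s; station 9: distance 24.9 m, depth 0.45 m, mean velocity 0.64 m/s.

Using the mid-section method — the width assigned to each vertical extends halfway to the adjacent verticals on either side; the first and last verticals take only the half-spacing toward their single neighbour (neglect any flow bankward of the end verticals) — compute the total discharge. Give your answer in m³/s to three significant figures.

26.3 m³/s

w_1 = (1.7 − 0.0)/2 = 0.85 m; q_1 = 0.32 × 0.34 × 0.85 = 0.09248 m³/s
w_2 = (5.3 − 0.0)/2 = 2.65 m; q_2 = 0.56 × 0.65 × 2.65 = 0.9646 m³/s
w_3 = (7.5 − 1.7)/2 = 2.9 m; q_3 = 0.99 × 1.53 × 2.9 = 4.393 m³/s
w_4 = (14.7 − 5.3)/2 = 4.7 m; q_4 = 0.94 × 1.60 × 4.7 = 7.069 m³/s
w_5 = (16.4 − 7.5)/2 = 4.45 m; q_5 = 0.82 × 1.33 × 4.45 = 4.853 m³/s
w_6 = (18.3 − 14.7)/2 = 1.8 m; q_6 = 0.86 × 1.63 × 1.8 = 2.523 m³/s
w_7 = (23.1 − 16.4)/2 = 3.35 m; q_7 = 0.80 × 1.73 × 3.35 = 4.636 m³/s
w_8 = (24.9 − 18.3)/2 = 3.3 m; q_8 = 0.63 × 0.73 × 3.3 = 1.518 m³/s
w_9 = (24.9 − 23.1)/2 = 0.9 m; q_9 = 0.64 × 0.45 × 0.9 = 0.2592 m³/s
Q = Σ qᵢ = 26.31 m³/s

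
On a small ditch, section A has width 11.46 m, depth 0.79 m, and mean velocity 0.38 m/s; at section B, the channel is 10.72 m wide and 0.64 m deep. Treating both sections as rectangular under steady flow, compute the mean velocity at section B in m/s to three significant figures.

0.501 m/s

Q = A₁V₁ = (11.46×0.79) × 0.38 = 3.440 m³/s
A₂ = 10.72 × 0.64 = 6.861 m²
V₂ = Q/A₂ = 3.440/6.861 = 0.5014 m/s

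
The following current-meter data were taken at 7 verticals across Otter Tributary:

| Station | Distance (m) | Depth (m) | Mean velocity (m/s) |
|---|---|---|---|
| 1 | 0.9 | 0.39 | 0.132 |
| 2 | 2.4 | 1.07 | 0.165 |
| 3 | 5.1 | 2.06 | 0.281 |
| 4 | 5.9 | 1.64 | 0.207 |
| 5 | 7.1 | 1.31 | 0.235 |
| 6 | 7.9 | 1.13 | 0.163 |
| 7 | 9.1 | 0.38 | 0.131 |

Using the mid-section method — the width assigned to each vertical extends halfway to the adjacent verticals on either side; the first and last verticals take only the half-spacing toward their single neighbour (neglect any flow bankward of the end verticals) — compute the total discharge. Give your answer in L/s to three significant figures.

2280 L/s

w_1 = (2.4 − 0.9)/2 = 0.75 m; q_1 = 0.132 × 0.39 × 0.75 = 0.03861 m³/s
w_2 = (5.1 − 0.9)/2 = 2.1 m; q_2 = 0.165 × 1.07 × 2.1 = 0.3708 m³/s
w_3 = (5.9 − 2.4)/2 = 1.75 m; q_3 = 0.281 × 2.06 × 1.75 = 1.013 m³/s
w_4 = (7.1 − 5.1)/2 = 1 m; q_4 = 0.207 × 1.64 × 1 = 0.3395 m³/s
w_5 = (7.9 − 5.9)/2 = 1 m; q_5 = 0.235 × 1.31 × 1 = 0.3079 m³/s
w_6 = (9.1 − 7.1)/2 = 1 m; q_6 = 0.163 × 1.13 × 1 = 0.1842 m³/s
w_7 = (9.1 − 7.9)/2 = 0.6 m; q_7 = 0.131 × 0.38 × 0.6 = 0.02987 m³/s
Q = Σ qᵢ = 2.284 m³/s
= 2.284 × 1000 = 2284 L/s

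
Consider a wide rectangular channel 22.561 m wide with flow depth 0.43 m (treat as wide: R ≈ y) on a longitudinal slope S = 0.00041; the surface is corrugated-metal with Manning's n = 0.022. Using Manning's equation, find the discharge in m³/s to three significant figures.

5.09 m³/s

A = b·y = 22.561 × 0.43 = 9.701 m²
Wide channel: R ≈ y = 0.43 m
Q = (1/n)·A·R^(2/3)·S^(1/2) = (1/0.022) × 9.701 × 0.4300^(2/3) × 0.00041^(1/2) = 5.087 m³/s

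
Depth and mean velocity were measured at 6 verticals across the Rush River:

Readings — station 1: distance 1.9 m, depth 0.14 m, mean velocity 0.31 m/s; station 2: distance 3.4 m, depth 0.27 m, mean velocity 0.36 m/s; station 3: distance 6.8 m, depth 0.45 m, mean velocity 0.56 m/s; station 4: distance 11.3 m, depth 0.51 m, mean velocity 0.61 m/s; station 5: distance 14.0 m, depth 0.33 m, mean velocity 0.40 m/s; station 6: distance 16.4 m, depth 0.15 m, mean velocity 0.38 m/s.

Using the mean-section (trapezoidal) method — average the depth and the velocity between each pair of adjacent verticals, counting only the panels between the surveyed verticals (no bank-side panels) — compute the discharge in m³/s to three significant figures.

2.73 m³/s

Panel 1-2: Δb = 1.5 m, d̄ = (0.14+0.27)/2 = 0.205, v̄ = (0.31+0.36)/2 = 0.335 → q = 1.5×0.205×0.335 = 0.1030 m³/s
Panel 2-3: Δb = 3.4 m, d̄ = (0.27+0.45)/2 = 0.36, v̄ = (0.36+0.56)/2 = 0.46 → q = 3.4×0.36×0.46 = 0.5630 m³/s
Panel 3-4: Δb = 4.5 m, d̄ = (0.45+0.51)/2 = 0.48, v̄ = (0.56+0.61)/2 = 0.585 → q = 4.5×0.48×0.585 = 1.264 m³/s
Panel 4-5: Δb = 2.7 m, d̄ = (0.51+0.33)/2 = 0.42, v̄ = (0.61+0.40)/2 = 0.505 → q = 2.7×0.42×0.505 = 0.5727 m³/s
Panel 5-6: Δb = 2.4 m, d̄ = (0.33+0.15)/2 = 0.24, v̄ = (0.40+0.38)/2 = 0.39 → q = 2.4×0.24×0.39 = 0.2246 m³/s
Q = Σ q = 2.727 m³/s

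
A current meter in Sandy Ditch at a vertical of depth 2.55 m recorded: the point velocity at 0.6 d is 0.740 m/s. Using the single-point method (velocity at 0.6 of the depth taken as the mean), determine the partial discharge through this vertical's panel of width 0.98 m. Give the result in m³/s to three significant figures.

v̄ = v₀.₆ = 0.740 m/s
q = v̄ × d × w = 0.7400 × 2.55 × 0.98 = 1.849 m³/s

1.85 m³/s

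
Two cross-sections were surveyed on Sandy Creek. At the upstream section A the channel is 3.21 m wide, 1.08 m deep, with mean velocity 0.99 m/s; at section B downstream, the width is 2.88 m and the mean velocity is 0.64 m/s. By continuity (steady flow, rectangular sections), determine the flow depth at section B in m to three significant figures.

Q = A₁V₁ = (3.21×1.08) × 0.99 = 3.432 m³/s
d₂ = Q/(b₂ V₂) = 3.432/(2.88×0.64) = 1.862 m

1.86 m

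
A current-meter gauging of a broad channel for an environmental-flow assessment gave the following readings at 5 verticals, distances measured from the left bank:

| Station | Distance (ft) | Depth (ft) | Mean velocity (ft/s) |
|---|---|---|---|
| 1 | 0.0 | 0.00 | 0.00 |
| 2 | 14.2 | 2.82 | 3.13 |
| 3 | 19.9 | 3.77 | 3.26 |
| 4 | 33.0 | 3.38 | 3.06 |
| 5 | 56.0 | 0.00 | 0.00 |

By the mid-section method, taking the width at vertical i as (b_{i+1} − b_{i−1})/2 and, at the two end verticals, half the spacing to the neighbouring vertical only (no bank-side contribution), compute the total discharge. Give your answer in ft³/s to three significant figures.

w_2 = (19.9 − 0.0)/2 = 9.95 ft; q_2 = 3.13 × 2.82 × 9.95 = 87.82 ft³/s
w_3 = (33.0 − 14.2)/2 = 9.4 ft; q_3 = 3.26 × 3.77 × 9.4 = 115.5 ft³/s
w_4 = (56.0 − 19.9)/2 = 18.05 ft; q_4 = 3.06 × 3.38 × 18.05 = 186.7 ft³/s
Stations 1, 5 contribute zero (depth or velocity is 0).
Q = Σ qᵢ = 390.0 ft³/s

390 ft³/s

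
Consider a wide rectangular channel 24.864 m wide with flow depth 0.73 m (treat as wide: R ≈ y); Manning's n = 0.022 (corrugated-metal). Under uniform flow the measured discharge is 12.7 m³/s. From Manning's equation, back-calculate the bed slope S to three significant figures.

A = b·y = 24.864 × 0.73 = 18.15 m²
Wide channel: R ≈ y = 0.73 m
S = (Q·n / (1·A·R^(2/3)))² = (12.7×0.022 / (1×18.15×0.8107))² = 0.0003605

0.000360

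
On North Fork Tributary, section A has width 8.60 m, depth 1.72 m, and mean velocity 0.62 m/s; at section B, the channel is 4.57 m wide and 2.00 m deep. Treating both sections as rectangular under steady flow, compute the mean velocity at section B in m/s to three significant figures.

Q = A₁V₁ = (8.60×1.72) × 0.62 = 9.171 m³/s
A₂ = 4.57 × 2.00 = 9.140 m²
V₂ = Q/A₂ = 9.171/9.140 = 1.003 m/s

1.00 m/s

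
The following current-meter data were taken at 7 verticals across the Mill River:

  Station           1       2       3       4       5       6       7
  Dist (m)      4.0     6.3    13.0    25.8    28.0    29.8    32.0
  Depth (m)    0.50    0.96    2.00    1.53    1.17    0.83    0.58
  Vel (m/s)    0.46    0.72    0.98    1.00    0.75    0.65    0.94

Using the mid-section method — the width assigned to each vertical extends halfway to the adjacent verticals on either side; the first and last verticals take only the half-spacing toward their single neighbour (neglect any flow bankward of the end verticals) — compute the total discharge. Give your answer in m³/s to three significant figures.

37.4 m³/s

w_1 = (6.3 − 4.0)/2 = 1.15 m; q_1 = 0.46 × 0.50 × 1.15 = 0.2645 m³/s
w_2 = (13.0 − 4.0)/2 = 4.5 m; q_2 = 0.72 × 0.96 × 4.5 = 3.110 m³/s
w_3 = (25.8 − 6.3)/2 = 9.75 m; q_3 = 0.98 × 2.00 × 9.75 = 19.11 m³/s
w_4 = (28.0 − 13.0)/2 = 7.5 m; q_4 = 1.00 × 1.53 × 7.5 = 11.48 m³/s
w_5 = (29.8 − 25.8)/2 = 2 m; q_5 = 0.75 × 1.17 × 2 = 1.755 m³/s
w_6 = (32.0 − 28.0)/2 = 2 m; q_6 = 0.65 × 0.83 × 2 = 1.079 m³/s
w_7 = (32.0 − 29.8)/2 = 1.1 m; q_7 = 0.94 × 0.58 × 1.1 = 0.5997 m³/s
Q = Σ qᵢ = 37.39 m³/s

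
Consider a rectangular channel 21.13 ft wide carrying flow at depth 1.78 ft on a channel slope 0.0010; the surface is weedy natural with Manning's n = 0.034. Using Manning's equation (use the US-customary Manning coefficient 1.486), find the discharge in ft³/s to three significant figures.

68.8 ft³/s

A = b·y = 21.13 × 1.78 = 37.61 ft²
P = b + 2y = 21.13 + 2×1.78 = 24.69 ft
R = A/P = 37.61/24.69 = 1.523 ft
Q = (1.486/n)·A·R^(2/3)·S^(1/2) = (1.486/0.034) × 37.61 × 1.523^(2/3) × 0.0010^(1/2) = 68.82 ft³/s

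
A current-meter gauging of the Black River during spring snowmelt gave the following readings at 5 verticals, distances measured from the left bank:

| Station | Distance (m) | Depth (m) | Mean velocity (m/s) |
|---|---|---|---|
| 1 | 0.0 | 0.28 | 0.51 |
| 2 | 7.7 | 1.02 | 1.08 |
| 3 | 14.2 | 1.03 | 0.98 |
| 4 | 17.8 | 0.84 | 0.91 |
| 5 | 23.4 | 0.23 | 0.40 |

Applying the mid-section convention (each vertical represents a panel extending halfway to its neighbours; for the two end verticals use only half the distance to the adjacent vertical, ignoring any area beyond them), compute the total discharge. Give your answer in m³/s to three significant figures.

17.2 m³/s

w_1 = (7.7 − 0.0)/2 = 3.85 m; q_1 = 0.51 × 0.28 × 3.85 = 0.5498 m³/s
w_2 = (14.2 − 0.0)/2 = 7.1 m; q_2 = 1.08 × 1.02 × 7.1 = 7.821 m³/s
w_3 = (17.8 − 7.7)/2 = 5.05 m; q_3 = 0.98 × 1.03 × 5.05 = 5.097 m³/s
w_4 = (23.4 − 14.2)/2 = 4.6 m; q_4 = 0.91 × 0.84 × 4.6 = 3.516 m³/s
w_5 = (23.4 − 17.8)/2 = 2.8 m; q_5 = 0.40 × 0.23 × 2.8 = 0.2576 m³/s
Q = Σ qᵢ = 17.24 m³/s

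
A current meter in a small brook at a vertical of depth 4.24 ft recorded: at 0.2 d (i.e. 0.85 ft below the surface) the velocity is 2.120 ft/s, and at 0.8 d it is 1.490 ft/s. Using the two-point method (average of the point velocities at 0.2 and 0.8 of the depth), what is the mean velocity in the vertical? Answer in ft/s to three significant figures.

1.81 ft/s

v̄ = (2.120 + 1.490) / 2 = 1.805 ft/s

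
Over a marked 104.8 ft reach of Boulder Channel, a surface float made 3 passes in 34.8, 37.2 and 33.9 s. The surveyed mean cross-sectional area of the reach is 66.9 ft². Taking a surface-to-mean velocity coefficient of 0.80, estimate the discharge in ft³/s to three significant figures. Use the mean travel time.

t̄ = (34.8 + 37.2 + 33.9) / 3 = 35.3 s
v_surface = L / t̄ = 104.8 / 35.3 = 2.969 ft/s
v_mean = 0.80 × 2.969 = 2.375 ft/s
Q = A × v_mean = 66.9 × 2.375 = 158.9 ft³/s

159 ft³/s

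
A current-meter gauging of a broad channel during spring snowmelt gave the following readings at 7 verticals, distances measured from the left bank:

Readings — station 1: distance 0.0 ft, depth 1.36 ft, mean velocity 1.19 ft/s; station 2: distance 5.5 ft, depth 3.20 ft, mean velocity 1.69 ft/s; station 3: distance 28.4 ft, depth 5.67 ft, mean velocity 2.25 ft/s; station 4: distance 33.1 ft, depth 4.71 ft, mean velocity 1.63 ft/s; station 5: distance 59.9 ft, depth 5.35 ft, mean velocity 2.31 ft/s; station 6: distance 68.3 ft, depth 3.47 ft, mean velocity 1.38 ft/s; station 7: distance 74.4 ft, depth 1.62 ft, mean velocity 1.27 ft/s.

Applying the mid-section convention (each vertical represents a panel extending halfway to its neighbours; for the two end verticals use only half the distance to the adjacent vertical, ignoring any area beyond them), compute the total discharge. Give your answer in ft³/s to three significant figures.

w_1 = (5.5 − 0.0)/2 = 2.75 ft; q_1 = 1.19 × 1.36 × 2.75 = 4.451 ft³/s
w_2 = (28.4 − 0.0)/2 = 14.2 ft; q_2 = 1.69 × 3.20 × 14.2 = 76.79 ft³/s
w_3 = (33.1 − 5.5)/2 = 13.8 ft; q_3 = 2.25 × 5.67 × 13.8 = 176.1 ft³/s
w_4 = (59.9 − 28.4)/2 = 15.75 ft; q_4 = 1.63 × 4.71 × 15.75 = 120.9 ft³/s
w_5 = (68.3 − 33.1)/2 = 17.6 ft; q_5 = 2.31 × 5.35 × 17.6 = 217.5 ft³/s
w_6 = (74.4 − 59.9)/2 = 7.25 ft; q_6 = 1.38 × 3.47 × 7.25 = 34.72 ft³/s
w_7 = (74.4 − 68.3)/2 = 3.05 ft; q_7 = 1.27 × 1.62 × 3.05 = 6.275 ft³/s
Q = Σ qᵢ = 636.7 ft³/s

637 ft³/s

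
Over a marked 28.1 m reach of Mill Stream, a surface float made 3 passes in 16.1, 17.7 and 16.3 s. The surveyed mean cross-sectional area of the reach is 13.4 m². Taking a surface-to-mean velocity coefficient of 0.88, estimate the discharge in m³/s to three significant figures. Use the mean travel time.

19.8 m³/s

t̄ = (16.1 + 17.7 + 16.3) / 3 = 16.7 s
v_surface = L / t̄ = 28.1 / 16.7 = 1.683 m/s
v_mean = 0.88 × 1.683 = 1.481 m/s
Q = A × v_mean = 13.4 × 1.481 = 19.84 m³/s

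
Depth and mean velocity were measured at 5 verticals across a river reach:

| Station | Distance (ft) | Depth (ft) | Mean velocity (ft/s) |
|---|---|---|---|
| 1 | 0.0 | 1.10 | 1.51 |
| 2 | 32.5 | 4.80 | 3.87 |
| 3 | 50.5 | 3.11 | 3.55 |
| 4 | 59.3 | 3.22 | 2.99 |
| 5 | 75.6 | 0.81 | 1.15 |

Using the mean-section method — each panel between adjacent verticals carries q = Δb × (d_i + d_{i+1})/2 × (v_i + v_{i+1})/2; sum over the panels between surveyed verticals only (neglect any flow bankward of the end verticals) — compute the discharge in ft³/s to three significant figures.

681 ft³/s

Panel 1-2: Δb = 32.5 ft, d̄ = (1.10+4.80)/2 = 2.95, v̄ = (1.51+3.87)/2 = 2.69 → q = 32.5×2.95×2.69 = 257.9 ft³/s
Panel 2-3: Δb = 18 ft, d̄ = (4.80+3.11)/2 = 3.955, v̄ = (3.87+3.55)/2 = 3.71 → q = 18×3.955×3.71 = 264.1 ft³/s
Panel 3-4: Δb = 8.8 ft, d̄ = (3.11+3.22)/2 = 3.165, v̄ = (3.55+2.99)/2 = 3.27 → q = 8.8×3.165×3.27 = 91.08 ft³/s
Panel 4-5: Δb = 16.3 ft, d̄ = (3.22+0.81)/2 = 2.015, v̄ = (2.99+1.15)/2 = 2.07 → q = 16.3×2.015×2.07 = 67.99 ft³/s
Q = Σ q = 681.1 ft³/s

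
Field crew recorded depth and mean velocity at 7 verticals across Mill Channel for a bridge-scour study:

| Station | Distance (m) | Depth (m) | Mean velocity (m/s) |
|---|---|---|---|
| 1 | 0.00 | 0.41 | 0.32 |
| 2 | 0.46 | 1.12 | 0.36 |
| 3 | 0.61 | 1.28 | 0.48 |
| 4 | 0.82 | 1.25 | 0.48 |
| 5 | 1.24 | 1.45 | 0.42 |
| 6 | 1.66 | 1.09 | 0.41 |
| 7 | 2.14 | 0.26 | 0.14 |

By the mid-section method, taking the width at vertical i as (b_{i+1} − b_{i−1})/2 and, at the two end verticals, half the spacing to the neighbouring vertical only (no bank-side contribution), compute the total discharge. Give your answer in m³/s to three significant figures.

w_1 = (0.46 − 0.00)/2 = 0.23 m; q_1 = 0.32 × 0.41 × 0.23 = 0.03018 m³/s
w_2 = (0.61 − 0.00)/2 = 0.305 m; q_2 = 0.36 × 1.12 × 0.305 = 0.1230 m³/s
w_3 = (0.82 − 0.46)/2 = 0.18 m; q_3 = 0.48 × 1.28 × 0.18 = 0.1106 m³/s
w_4 = (1.24 − 0.61)/2 = 0.315 m; q_4 = 0.48 × 1.25 × 0.315 = 0.1890 m³/s
w_5 = (1.66 − 0.82)/2 = 0.42 m; q_5 = 0.42 × 1.45 × 0.42 = 0.2558 m³/s
w_6 = (2.14 − 1.24)/2 = 0.45 m; q_6 = 0.41 × 1.09 × 0.45 = 0.2011 m³/s
w_7 = (2.14 − 1.66)/2 = 0.24 m; q_7 = 0.14 × 0.26 × 0.24 = 0.008736 m³/s
Q = Σ qᵢ = 0.9184 m³/s

0.918 m³/s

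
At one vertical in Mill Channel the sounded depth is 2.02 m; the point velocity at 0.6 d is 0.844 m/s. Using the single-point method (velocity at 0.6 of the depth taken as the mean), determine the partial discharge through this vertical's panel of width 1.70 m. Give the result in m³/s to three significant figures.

v̄ = v₀.₆ = 0.844 m/s
q = v̄ × d × w = 0.8440 × 2.02 × 1.70 = 2.898 m³/s

2.90 m³/s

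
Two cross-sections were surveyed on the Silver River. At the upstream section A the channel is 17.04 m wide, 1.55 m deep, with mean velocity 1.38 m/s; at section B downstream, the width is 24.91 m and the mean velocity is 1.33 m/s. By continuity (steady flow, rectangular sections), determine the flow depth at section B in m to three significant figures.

Q = A₁V₁ = (17.04×1.55) × 1.38 = 36.45 m³/s
d₂ = Q/(b₂ V₂) = 36.45/(24.91×1.33) = 1.100 m

1.10 m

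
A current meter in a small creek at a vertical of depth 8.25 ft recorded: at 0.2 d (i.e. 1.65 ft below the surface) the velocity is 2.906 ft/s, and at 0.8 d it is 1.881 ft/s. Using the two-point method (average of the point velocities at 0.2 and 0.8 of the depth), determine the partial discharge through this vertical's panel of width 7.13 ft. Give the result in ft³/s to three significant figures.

v̄ = (2.906 + 1.881) / 2 = 2.394 ft/s
q = v̄ × d × w = 2.394 × 8.25 × 7.13 = 140.8 ft³/s

141 ft³/s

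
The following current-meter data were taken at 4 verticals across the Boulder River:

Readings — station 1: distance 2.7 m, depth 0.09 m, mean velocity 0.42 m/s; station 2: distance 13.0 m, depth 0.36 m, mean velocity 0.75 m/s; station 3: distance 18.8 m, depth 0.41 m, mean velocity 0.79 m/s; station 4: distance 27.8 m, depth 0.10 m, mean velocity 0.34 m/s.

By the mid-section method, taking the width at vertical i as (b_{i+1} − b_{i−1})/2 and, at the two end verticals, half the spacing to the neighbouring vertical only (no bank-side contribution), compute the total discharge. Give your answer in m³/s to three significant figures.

4.92 m³/s

w_1 = (13.0 − 2.7)/2 = 5.15 m; q_1 = 0.42 × 0.09 × 5.15 = 0.1947 m³/s
w_2 = (18.8 − 2.7)/2 = 8.05 m; q_2 = 0.75 × 0.36 × 8.05 = 2.174 m³/s
w_3 = (27.8 − 13.0)/2 = 7.4 m; q_3 = 0.79 × 0.41 × 7.4 = 2.397 m³/s
w_4 = (27.8 − 18.8)/2 = 4.5 m; q_4 = 0.34 × 0.10 × 4.5 = 0.1530 m³/s
Q = Σ qᵢ = 4.918 m³/s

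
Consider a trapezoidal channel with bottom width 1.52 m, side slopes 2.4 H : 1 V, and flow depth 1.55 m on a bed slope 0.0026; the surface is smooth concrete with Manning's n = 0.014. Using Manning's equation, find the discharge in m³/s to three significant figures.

A = (b + z·y)·y = (1.52 + 2.4×1.55)×1.55 = 8.122 m²
P = b + 2y√(1+z²) = 1.52 + 2×1.55×√(1+2.4²) = 9.580 m
R = A/P = 8.122/9.580 = 0.8478 m
Q = (1/n)·A·R^(2/3)·S^(1/2) = (1/0.014) × 8.122 × 0.8478^(2/3) × 0.0026^(1/2) = 26.50 m³/s

26.5 m³/s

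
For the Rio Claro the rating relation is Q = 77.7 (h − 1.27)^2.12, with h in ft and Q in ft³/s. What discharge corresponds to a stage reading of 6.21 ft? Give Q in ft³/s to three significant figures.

2300 ft³/s

Q = 77.7 × (6.21 − 1.27)^2.12 = 77.7 × 4.94^2.12 = 2297 ft³/s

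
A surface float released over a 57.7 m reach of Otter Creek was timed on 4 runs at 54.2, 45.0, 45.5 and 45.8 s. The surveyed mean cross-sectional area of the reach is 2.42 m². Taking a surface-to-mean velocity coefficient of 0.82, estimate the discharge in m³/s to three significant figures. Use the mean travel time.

2.40 m³/s

t̄ = (54.2 + 45.0 + 45.5 + 45.8) / 4 = 47.625 s
v_surface = L / t̄ = 57.7 / 47.625 = 1.212 m/s
v_mean = 0.82 × 1.212 = 0.9935 m/s
Q = A × v_mean = 2.42 × 0.9935 = 2.404 m³/s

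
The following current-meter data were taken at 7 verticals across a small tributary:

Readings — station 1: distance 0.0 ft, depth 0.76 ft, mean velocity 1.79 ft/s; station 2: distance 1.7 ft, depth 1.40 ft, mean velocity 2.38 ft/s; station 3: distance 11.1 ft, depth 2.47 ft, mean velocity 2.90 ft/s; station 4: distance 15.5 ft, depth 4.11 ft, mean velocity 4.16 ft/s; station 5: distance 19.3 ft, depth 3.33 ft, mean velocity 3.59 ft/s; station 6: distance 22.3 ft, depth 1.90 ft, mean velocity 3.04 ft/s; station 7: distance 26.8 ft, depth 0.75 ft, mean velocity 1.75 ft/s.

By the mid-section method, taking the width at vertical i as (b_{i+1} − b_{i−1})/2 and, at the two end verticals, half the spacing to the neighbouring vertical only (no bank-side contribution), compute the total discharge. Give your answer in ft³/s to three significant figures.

w_1 = (1.7 − 0.0)/2 = 0.85 ft; q_1 = 1.79 × 0.76 × 0.85 = 1.156 ft³/s
w_2 = (11.1 − 0.0)/2 = 5.55 ft; q_2 = 2.38 × 1.40 × 5.55 = 18.49 ft³/s
w_3 = (15.5 − 1.7)/2 = 6.9 ft; q_3 = 2.90 × 2.47 × 6.9 = 49.42 ft³/s
w_4 = (19.3 − 11.1)/2 = 4.1 ft; q_4 = 4.16 × 4.11 × 4.1 = 70.10 ft³/s
w_5 = (22.3 − 15.5)/2 = 3.4 ft; q_5 = 3.59 × 3.33 × 3.4 = 40.65 ft³/s
w_6 = (26.8 − 19.3)/2 = 3.75 ft; q_6 = 3.04 × 1.90 × 3.75 = 21.66 ft³/s
w_7 = (26.8 − 22.3)/2 = 2.25 ft; q_7 = 1.75 × 0.75 × 2.25 = 2.953 ft³/s
Q = Σ qᵢ = 204.4 ft³/s

204 ft³/s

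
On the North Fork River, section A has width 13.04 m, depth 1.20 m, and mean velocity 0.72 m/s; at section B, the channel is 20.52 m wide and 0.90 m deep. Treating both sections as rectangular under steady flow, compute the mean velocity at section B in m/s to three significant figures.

Q = A₁V₁ = (13.04×1.20) × 0.72 = 11.27 m³/s
A₂ = 20.52 × 0.90 = 18.47 m²
V₂ = Q/A₂ = 11.27/18.47 = 0.6101 m/s

0.610 m/s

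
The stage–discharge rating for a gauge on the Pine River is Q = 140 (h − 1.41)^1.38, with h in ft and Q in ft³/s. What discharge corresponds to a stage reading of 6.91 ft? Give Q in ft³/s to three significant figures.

Q = 140 × (6.91 − 1.41)^1.38 = 140 × 5.5^1.38 = 1472 ft³/s

1470 ft³/s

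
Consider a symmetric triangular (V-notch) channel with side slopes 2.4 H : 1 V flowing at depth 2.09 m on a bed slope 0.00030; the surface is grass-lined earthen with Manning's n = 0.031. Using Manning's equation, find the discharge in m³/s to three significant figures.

5.72 m³/s

A = z·y² = 2.4×2.09² = 10.48 m²
P = 2y√(1+z²) = 2×2.09×√(1+2.4²) = 10.87 m
R = A/P = 10.48/10.87 = 0.9646 m
Q = (1/n)·A·R^(2/3)·S^(1/2) = (1/0.031) × 10.48 × 0.9646^(2/3) × 0.00030^(1/2) = 5.718 m³/s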